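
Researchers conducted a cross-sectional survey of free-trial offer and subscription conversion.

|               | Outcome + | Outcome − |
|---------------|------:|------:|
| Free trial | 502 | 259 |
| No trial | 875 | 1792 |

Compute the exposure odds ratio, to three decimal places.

3.969

Cells: a = 502, b = 259, c = 875, d = 1792.
OR = (a·d)/(b·c) = (502 × 1792) / (259 × 875) = 899584 / 226625 = 3.96948
The odds of subscription conversion are about 3.97 times as high in the free trial group.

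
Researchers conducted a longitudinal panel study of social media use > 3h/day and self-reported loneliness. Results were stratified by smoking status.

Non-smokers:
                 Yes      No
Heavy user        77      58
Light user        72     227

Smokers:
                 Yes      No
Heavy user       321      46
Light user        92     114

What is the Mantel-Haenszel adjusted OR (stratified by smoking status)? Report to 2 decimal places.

OR_MH = Σ(aᵢdᵢ/nᵢ) / Σ(bᵢcᵢ/nᵢ), where nᵢ is the stratum total.
Stratum 1 (Non-smokers): n = 434; a·d/n = 77·227/434 = 40.2742; b·c/n = 58·72/434 = 9.6221
Stratum 2 (Smokers): n = 573; a·d/n = 321·114/573 = 63.8639; b·c/n = 46·92/573 = 7.3857
OR_MH = (40.2742 + 63.8639) / (9.6221 + 7.3857) = 104.1381 / 17.0078 = 6.12296

6.12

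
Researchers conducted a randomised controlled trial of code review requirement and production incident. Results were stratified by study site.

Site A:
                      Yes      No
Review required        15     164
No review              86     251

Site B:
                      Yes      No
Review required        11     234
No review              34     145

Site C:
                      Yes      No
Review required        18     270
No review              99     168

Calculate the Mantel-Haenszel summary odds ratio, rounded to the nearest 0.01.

OR_MH = Σ(aᵢdᵢ/nᵢ) / Σ(bᵢcᵢ/nᵢ), where nᵢ is the stratum total.
Stratum 1 (Site A): n = 516; a·d/n = 15·251/516 = 7.2965; b·c/n = 164·86/516 = 27.3333
Stratum 2 (Site B): n = 424; a·d/n = 11·145/424 = 3.7618; b·c/n = 234·34/424 = 18.7642
Stratum 3 (Site C): n = 555; a·d/n = 18·168/555 = 5.4486; b·c/n = 270·99/555 = 48.1622
OR_MH = (7.2965 + 3.7618 + 5.4486) / (27.3333 + 18.7642 + 48.1622) = 16.5070 / 94.2596 = 0.17512

0.18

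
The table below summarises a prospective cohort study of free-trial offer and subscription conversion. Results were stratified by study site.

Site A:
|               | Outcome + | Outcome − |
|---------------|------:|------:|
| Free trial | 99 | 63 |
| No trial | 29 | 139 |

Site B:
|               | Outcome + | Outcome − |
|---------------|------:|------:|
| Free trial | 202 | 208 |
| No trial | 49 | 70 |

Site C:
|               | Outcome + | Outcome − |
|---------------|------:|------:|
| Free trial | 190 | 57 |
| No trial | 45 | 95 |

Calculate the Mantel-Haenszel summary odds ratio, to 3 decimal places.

3.661

OR_MH = Σ(aᵢdᵢ/nᵢ) / Σ(bᵢcᵢ/nᵢ), where nᵢ is the stratum total.
Stratum 1 (Site A): n = 330; a·d/n = 99·139/330 = 41.7000; b·c/n = 63·29/330 = 5.5364
Stratum 2 (Site B): n = 529; a·d/n = 202·70/529 = 26.7297; b·c/n = 208·49/529 = 19.2665
Stratum 3 (Site C): n = 387; a·d/n = 190·95/387 = 46.6408; b·c/n = 57·45/387 = 6.6279
OR_MH = (41.7000 + 26.7297 + 46.6408) / (5.5364 + 19.2665 + 6.6279) = 115.0705 / 31.4308 = 3.66107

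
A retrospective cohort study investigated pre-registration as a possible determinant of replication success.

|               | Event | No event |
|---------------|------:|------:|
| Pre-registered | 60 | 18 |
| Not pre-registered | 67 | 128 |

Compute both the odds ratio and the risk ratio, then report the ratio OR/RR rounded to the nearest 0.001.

2.844

Cells: a = 60, b = 18, c = 67, d = 128.
OR = (60·128)/(18·67) = 7680/1206 = 6.36816
Risk in exposed = 60/78 = 0.76923; risk in unexposed = 67/195 = 0.34359; RR = 2.23881
OR/RR = 6.36816 / 2.23881 = 2.84444
The outcome is not rare, so the OR lies further from 1 than the RR.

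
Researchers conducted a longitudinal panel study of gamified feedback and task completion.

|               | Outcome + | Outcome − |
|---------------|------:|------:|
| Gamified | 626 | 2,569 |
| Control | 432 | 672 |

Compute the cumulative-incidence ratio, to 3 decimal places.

Cells: a = 626, b = 2569, c = 432, d = 672.
Risk in exposed = 626/3195 = 0.19593; risk in unexposed = 432/1104 = 0.39130.
RR = 0.19593 / 0.39130 = 0.50071
The risk is 50% lower among the exposed than among the unexposed.

0.501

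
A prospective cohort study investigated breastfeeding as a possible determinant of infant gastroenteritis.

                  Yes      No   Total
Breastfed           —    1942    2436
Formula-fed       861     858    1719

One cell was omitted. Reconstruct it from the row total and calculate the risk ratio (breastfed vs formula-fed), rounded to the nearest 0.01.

The missing cell is in the exposed row: 2436 − 1942 = 494.
So a = 494, b = 1942, c = 861, d = 858.
RR = [a/(a+b)] / [c/(c+d)] = (494/2436) / (861/1719) = 0.20279/0.50087 = 0.40488

0.40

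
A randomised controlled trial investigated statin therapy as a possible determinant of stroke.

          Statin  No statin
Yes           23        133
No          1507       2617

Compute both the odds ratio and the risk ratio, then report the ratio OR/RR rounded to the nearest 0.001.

Reading the table with exposure as columns: a = 23 (Statin, case), b = 1507 (Statin, non-case), c = 133 (No statin, case), d = 2617.
OR = (23·2617)/(1507·133) = 60191/200431 = 0.30031
Risk in exposed = 23/1530 = 0.01503; risk in unexposed = 133/2750 = 0.04836; RR = 0.31083
OR/RR = 0.30031 / 0.31083 = 0.96616
The outcome is rare in both groups, so OR ≈ RR (ratio near 1).

0.966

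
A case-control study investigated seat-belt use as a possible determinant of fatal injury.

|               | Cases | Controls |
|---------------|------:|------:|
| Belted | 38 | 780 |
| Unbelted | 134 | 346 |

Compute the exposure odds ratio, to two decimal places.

0.13

Cells: a = 38, b = 780, c = 134, d = 346.
OR = (a·d)/(b·c) = (38 × 346) / (780 × 134) = 13148 / 104520 = 0.12579
Exposure is associated with lower odds of fatal injury (OR = 0.13 < 1).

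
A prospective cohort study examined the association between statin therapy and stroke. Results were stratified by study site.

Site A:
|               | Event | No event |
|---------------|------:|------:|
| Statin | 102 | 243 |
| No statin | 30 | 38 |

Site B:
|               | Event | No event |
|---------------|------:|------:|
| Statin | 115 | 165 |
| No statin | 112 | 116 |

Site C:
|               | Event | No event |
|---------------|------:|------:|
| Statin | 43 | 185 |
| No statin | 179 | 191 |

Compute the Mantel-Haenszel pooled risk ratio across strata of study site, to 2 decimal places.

0.61

RR_MH = Σ(aᵢ·n₀ᵢ/nᵢ) / Σ(cᵢ·n₁ᵢ/nᵢ), with n₁ᵢ = aᵢ+bᵢ (exposed), n₀ᵢ = cᵢ+dᵢ (unexposed), nᵢ = n₁ᵢ+n₀ᵢ.
Stratum 1 (Site A): n₁ = 345, n₀ = 68, n = 413; a·n₀/n = 102·68/413 = 16.7942; c·n₁/n = 30·345/413 = 25.0605
Stratum 2 (Site B): n₁ = 280, n₀ = 228, n = 508; a·n₀/n = 115·228/508 = 51.6142; c·n₁/n = 112·280/508 = 61.7323
Stratum 3 (Site C): n₁ = 228, n₀ = 370, n = 598; a·n₀/n = 43·370/598 = 26.6054; c·n₁/n = 179·228/598 = 68.2475
RR_MH = (16.7942 + 51.6142 + 26.6054) / (25.0605 + 61.7323 + 68.2475) = 95.0137 / 155.0403 = 0.61283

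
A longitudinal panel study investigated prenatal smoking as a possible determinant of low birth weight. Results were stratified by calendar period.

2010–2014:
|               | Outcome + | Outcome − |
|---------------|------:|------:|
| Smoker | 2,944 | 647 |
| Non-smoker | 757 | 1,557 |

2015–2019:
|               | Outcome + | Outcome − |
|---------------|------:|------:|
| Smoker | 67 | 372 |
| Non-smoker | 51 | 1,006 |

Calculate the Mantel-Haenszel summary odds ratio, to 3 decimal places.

OR_MH = Σ(aᵢdᵢ/nᵢ) / Σ(bᵢcᵢ/nᵢ), where nᵢ is the stratum total.
Stratum 1 (2010–2014): n = 5905; a·d/n = 2944·1557/5905 = 776.2588; b·c/n = 647·757/5905 = 82.9431
Stratum 2 (2015–2019): n = 1496; a·d/n = 67·1006/1496 = 45.0548; b·c/n = 372·51/1496 = 12.6818
OR_MH = (776.2588 + 45.0548) / (82.9431 + 12.6818) = 821.3136 / 95.6249 = 8.58891

8.589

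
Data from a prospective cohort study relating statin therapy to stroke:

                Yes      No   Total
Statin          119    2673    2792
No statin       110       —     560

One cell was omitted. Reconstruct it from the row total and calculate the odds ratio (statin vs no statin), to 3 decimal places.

The missing cell is in the unexposed row: 560 − 110 = 450.
So a = 119, b = 2673, c = 110, d = 450.
OR = (a·d)/(b·c) = (119 × 450) / (2673 × 110) = 53550 / 294030 = 0.18212

0.182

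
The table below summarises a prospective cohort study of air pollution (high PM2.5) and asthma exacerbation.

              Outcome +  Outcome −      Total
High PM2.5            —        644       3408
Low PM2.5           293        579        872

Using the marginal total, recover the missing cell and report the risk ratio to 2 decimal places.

2.41

The missing cell is in the exposed row: 3408 − 644 = 2764.
So a = 2764, b = 644, c = 293, d = 579.
RR = [a/(a+b)] / [c/(c+d)] = (2764/3408) / (293/872) = 0.81103/0.33601 = 2.41372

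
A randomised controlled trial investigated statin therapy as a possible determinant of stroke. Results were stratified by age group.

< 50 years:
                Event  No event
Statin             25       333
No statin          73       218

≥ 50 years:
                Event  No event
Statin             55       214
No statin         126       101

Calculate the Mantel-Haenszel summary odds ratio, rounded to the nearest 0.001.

0.213

OR_MH = Σ(aᵢdᵢ/nᵢ) / Σ(bᵢcᵢ/nᵢ), where nᵢ is the stratum total.
Stratum 1 (< 50 years): n = 649; a·d/n = 25·218/649 = 8.3975; b·c/n = 333·73/649 = 37.4561
Stratum 2 (≥ 50 years): n = 496; a·d/n = 55·101/496 = 11.1996; b·c/n = 214·126/496 = 54.3629
OR_MH = (8.3975 + 11.1996) / (37.4561 + 54.3629) = 19.5971 / 91.8190 = 0.21343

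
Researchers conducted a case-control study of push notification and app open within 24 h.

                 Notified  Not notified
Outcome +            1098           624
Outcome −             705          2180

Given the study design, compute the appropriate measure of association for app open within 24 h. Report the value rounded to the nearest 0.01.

5.44

Reading the table with exposure as columns: a = 1098 (Notified, case), b = 705 (Notified, non-case), c = 624 (Not notified, case), d = 2180.
This is a case-control study: participants were sampled on outcome status, so risks in the source population cannot be estimated directly — relative risk is not valid here. The odds ratio is the appropriate measure.
OR = (a·d)/(b·c) = (1098 × 2180) / (705 × 624) = 2393640 / 439920 = 5.44108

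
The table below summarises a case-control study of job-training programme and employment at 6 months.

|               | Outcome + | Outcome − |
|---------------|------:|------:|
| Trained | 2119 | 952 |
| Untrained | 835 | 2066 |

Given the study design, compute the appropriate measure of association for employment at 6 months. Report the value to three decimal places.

5.507

Cells: a = 2119, b = 952, c = 835, d = 2066.
This is a case-control study: participants were sampled on outcome status, so risks in the source population cannot be estimated directly — relative risk is not valid here. The odds ratio is the appropriate measure.
OR = (a·d)/(b·c) = (2119 × 2066) / (952 × 835) = 4377854 / 794920 = 5.50729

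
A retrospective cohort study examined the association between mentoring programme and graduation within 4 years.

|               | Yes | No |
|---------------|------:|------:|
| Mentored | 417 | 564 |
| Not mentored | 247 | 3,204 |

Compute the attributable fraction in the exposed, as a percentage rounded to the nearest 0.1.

83.2

Cells: a = 417, b = 564, c = 247, d = 3204.
Risk in exposed = 417/981 = 0.42508; risk in unexposed = 247/3451 = 0.07157.
RR = 0.42508/0.07157 = 5.93902
AR% = (RR − 1)/RR × 100 = (5.93902 − 1)/5.93902 × 100 = 83.1622%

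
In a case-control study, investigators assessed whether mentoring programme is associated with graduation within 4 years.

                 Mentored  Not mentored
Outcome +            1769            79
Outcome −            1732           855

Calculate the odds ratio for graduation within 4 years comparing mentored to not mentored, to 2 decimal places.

Reading the table with exposure as columns: a = 1769 (Mentored, case), b = 1732 (Mentored, non-case), c = 79 (Not mentored, case), d = 855.
OR = (a·d)/(b·c) = (1769 × 855) / (1732 × 79) = 1512495 / 136828 = 11.05399
The odds of graduation within 4 years are about 11.05 times as high in the mentored group.

11.05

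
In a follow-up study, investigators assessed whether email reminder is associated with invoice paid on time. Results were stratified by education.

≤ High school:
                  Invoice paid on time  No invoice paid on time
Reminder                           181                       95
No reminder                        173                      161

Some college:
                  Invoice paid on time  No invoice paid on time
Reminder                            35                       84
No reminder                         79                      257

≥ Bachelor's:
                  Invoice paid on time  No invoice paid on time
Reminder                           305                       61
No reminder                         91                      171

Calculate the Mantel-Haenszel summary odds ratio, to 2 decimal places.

OR_MH = Σ(aᵢdᵢ/nᵢ) / Σ(bᵢcᵢ/nᵢ), where nᵢ is the stratum total.
Stratum 1 (≤ High school): n = 610; a·d/n = 181·161/610 = 47.7721; b·c/n = 95·173/610 = 26.9426
Stratum 2 (Some college): n = 455; a·d/n = 35·257/455 = 19.7692; b·c/n = 84·79/455 = 14.5846
Stratum 3 (≥ Bachelor's): n = 628; a·d/n = 305·171/628 = 83.0494; b·c/n = 61·91/628 = 8.8392
OR_MH = (47.7721 + 19.7692 + 83.0494) / (26.9426 + 14.5846 + 8.8392) = 150.5907 / 50.3664 = 2.98990

2.99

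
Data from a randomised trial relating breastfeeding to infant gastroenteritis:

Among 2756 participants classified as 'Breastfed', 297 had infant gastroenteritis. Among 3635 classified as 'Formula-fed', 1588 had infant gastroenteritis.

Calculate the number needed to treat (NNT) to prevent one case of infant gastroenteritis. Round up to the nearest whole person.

4

Risk in treated group = 297/2756 = 0.10776; risk in control = 1588/3635 = 0.43686.
Absolute risk reduction = 0.43686 − 0.10776 = 0.32910
NNT = 1 / ARR = 1 / 0.32910 = 3.039 → round up → 4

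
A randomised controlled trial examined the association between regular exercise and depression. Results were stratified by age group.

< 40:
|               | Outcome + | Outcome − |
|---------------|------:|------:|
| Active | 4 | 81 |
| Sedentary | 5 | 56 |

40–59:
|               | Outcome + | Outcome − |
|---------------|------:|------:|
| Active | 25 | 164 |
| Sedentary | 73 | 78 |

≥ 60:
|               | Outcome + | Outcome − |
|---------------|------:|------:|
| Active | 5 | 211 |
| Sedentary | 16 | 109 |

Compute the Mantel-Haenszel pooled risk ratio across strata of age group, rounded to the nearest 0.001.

0.272

RR_MH = Σ(aᵢ·n₀ᵢ/nᵢ) / Σ(cᵢ·n₁ᵢ/nᵢ), with n₁ᵢ = aᵢ+bᵢ (exposed), n₀ᵢ = cᵢ+dᵢ (unexposed), nᵢ = n₁ᵢ+n₀ᵢ.
Stratum 1 (< 40): n₁ = 85, n₀ = 61, n = 146; a·n₀/n = 4·61/146 = 1.6712; c·n₁/n = 5·85/146 = 2.9110
Stratum 2 (40–59): n₁ = 189, n₀ = 151, n = 340; a·n₀/n = 25·151/340 = 11.1029; c·n₁/n = 73·189/340 = 40.5794
Stratum 3 (≥ 60): n₁ = 216, n₀ = 125, n = 341; a·n₀/n = 5·125/341 = 1.8328; c·n₁/n = 16·216/341 = 10.1349
RR_MH = (1.6712 + 11.1029 + 1.8328) / (2.9110 + 40.5794 + 10.1349) = 14.6070 / 53.6253 = 0.27239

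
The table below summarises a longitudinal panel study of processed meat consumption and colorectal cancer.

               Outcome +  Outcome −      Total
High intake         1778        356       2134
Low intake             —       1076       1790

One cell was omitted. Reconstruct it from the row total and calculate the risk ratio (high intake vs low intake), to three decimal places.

The missing cell is in the unexposed row: 1790 − 1076 = 714.
So a = 1778, b = 356, c = 714, d = 1076.
RR = [a/(a+b)] / [c/(c+d)] = (1778/2134) / (714/1790) = 0.83318/0.39888 = 2.08878

2.089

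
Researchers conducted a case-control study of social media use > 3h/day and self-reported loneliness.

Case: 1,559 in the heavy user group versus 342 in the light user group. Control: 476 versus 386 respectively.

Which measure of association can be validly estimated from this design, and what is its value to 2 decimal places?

3.70

From the description: a = 1559, b = 476, c = 342, d = 386.
This is a case-control study: participants were sampled on outcome status, so risks in the source population cannot be estimated directly — relative risk is not valid here. The odds ratio is the appropriate measure.
OR = (a·d)/(b·c) = (1559 × 386) / (476 × 342) = 601774 / 162792 = 3.69658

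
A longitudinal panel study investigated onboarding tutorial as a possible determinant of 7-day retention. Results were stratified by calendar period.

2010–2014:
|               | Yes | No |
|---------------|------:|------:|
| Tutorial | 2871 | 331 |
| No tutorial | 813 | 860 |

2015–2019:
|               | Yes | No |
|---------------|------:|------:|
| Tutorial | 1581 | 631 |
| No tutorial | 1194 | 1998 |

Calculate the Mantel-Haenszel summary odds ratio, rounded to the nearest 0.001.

OR_MH = Σ(aᵢdᵢ/nᵢ) / Σ(bᵢcᵢ/nᵢ), where nᵢ is the stratum total.
Stratum 1 (2010–2014): n = 4875; a·d/n = 2871·860/4875 = 506.4738; b·c/n = 331·813/4875 = 55.2006
Stratum 2 (2015–2019): n = 5404; a·d/n = 1581·1998/5404 = 584.5370; b·c/n = 631·1194/5404 = 139.4178
OR_MH = (506.4738 + 584.5370) / (55.2006 + 139.4178) = 1091.0109 / 194.6185 = 5.60590

5.606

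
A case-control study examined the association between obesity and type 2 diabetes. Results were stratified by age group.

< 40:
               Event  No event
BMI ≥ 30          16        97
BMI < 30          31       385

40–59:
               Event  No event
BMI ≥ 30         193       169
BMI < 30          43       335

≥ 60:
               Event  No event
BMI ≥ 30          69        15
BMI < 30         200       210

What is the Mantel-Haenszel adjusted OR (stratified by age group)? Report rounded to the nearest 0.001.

5.948

OR_MH = Σ(aᵢdᵢ/nᵢ) / Σ(bᵢcᵢ/nᵢ), where nᵢ is the stratum total.
Stratum 1 (< 40): n = 529; a·d/n = 16·385/529 = 11.6446; b·c/n = 97·31/529 = 5.6843
Stratum 2 (40–59): n = 740; a·d/n = 193·335/740 = 87.3716; b·c/n = 169·43/740 = 9.8203
Stratum 3 (≥ 60): n = 494; a·d/n = 69·210/494 = 29.3320; b·c/n = 15·200/494 = 6.0729
OR_MH = (11.6446 + 87.3716 + 29.3320) / (5.6843 + 9.8203 + 6.0729) = 128.3482 / 21.5775 = 5.94826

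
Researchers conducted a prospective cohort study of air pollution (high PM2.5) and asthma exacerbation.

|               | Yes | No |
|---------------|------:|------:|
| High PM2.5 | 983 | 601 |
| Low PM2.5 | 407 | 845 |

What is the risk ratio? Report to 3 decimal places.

Cells: a = 983, b = 601, c = 407, d = 845.
Risk in exposed = 983/1584 = 0.62058; risk in unexposed = 407/1252 = 0.32508.
RR = 0.62058 / 0.32508 = 1.90901
The risk among the exposed is 1.91 times that among the unexposed.

1.909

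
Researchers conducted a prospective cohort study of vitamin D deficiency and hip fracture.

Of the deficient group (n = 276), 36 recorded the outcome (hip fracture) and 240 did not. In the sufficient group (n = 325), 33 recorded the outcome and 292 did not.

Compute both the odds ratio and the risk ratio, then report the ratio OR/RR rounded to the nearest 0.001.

1.033

From the description: a = 36, b = 240, c = 33, d = 292.
OR = (36·292)/(240·33) = 10512/7920 = 1.32727
Risk in exposed = 36/276 = 0.13043; risk in unexposed = 33/325 = 0.10154; RR = 1.28458
OR/RR = 1.32727 / 1.28458 = 1.03323
The outcome is not rare, so the OR lies further from 1 than the RR.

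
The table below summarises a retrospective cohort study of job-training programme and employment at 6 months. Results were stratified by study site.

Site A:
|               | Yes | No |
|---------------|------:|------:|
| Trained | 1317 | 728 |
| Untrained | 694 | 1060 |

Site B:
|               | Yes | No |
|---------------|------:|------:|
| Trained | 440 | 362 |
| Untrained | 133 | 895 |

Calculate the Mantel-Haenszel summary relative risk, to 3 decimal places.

1.980

RR_MH = Σ(aᵢ·n₀ᵢ/nᵢ) / Σ(cᵢ·n₁ᵢ/nᵢ), with n₁ᵢ = aᵢ+bᵢ (exposed), n₀ᵢ = cᵢ+dᵢ (unexposed), nᵢ = n₁ᵢ+n₀ᵢ.
Stratum 1 (Site A): n₁ = 2045, n₀ = 1754, n = 3799; a·n₀/n = 1317·1754/3799 = 608.0595; c·n₁/n = 694·2045/3799 = 373.5799
Stratum 2 (Site B): n₁ = 802, n₀ = 1028, n = 1830; a·n₀/n = 440·1028/1830 = 247.1694; c·n₁/n = 133·802/1830 = 58.2874
RR_MH = (608.0595 + 247.1694) / (373.5799 + 58.2874) = 855.2289 / 431.8673 = 1.98030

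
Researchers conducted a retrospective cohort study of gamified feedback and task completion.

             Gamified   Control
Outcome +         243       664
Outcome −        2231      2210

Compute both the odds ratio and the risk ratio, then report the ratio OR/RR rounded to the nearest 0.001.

Reading the table with exposure as columns: a = 243 (Gamified, case), b = 2231 (Gamified, non-case), c = 664 (Control, case), d = 2210.
OR = (243·2210)/(2231·664) = 537030/1481384 = 0.36252
Risk in exposed = 243/2474 = 0.09822; risk in unexposed = 664/2874 = 0.23104; RR = 0.42513
OR/RR = 0.36252 / 0.42513 = 0.85272
The outcome is not rare, so the OR lies further from 1 than the RR.

0.853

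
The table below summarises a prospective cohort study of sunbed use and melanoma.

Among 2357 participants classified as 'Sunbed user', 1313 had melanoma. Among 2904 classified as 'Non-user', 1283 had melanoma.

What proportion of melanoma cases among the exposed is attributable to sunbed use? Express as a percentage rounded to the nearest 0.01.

From the description: a = 1313, b = 1044, c = 1283, d = 1621.
Risk in exposed = 1313/2357 = 0.55706; risk in unexposed = 1283/2904 = 0.44180.
RR = 0.55706/0.44180 = 1.26088
AR% = (RR − 1)/RR × 100 = (1.26088 − 1)/1.26088 × 100 = 20.6906%

20.69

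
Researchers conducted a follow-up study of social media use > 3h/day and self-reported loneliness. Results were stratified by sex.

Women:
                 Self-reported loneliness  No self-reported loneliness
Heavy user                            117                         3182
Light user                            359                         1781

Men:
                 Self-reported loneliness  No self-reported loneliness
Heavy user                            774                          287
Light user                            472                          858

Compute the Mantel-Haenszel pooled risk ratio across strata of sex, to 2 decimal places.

1.12

RR_MH = Σ(aᵢ·n₀ᵢ/nᵢ) / Σ(cᵢ·n₁ᵢ/nᵢ), with n₁ᵢ = aᵢ+bᵢ (exposed), n₀ᵢ = cᵢ+dᵢ (unexposed), nᵢ = n₁ᵢ+n₀ᵢ.
Stratum 1 (Women): n₁ = 3299, n₀ = 2140, n = 5439; a·n₀/n = 117·2140/5439 = 46.0342; c·n₁/n = 359·3299/5439 = 217.7498
Stratum 2 (Men): n₁ = 1061, n₀ = 1330, n = 2391; a·n₀/n = 774·1330/2391 = 430.5395; c·n₁/n = 472·1061/2391 = 209.4488
RR_MH = (46.0342 + 430.5395) / (217.7498 + 209.4488) = 476.5737 / 427.1985 = 1.11558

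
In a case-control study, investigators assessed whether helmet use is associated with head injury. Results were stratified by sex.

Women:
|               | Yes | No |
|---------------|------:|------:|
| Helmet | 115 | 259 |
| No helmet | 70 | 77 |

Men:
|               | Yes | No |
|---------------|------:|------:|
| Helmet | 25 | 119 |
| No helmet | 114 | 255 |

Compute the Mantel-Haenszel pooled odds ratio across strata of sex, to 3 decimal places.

OR_MH = Σ(aᵢdᵢ/nᵢ) / Σ(bᵢcᵢ/nᵢ), where nᵢ is the stratum total.
Stratum 1 (Women): n = 521; a·d/n = 115·77/521 = 16.9962; b·c/n = 259·70/521 = 34.7985
Stratum 2 (Men): n = 513; a·d/n = 25·255/513 = 12.4269; b·c/n = 119·114/513 = 26.4444
OR_MH = (16.9962 + 12.4269) / (34.7985 + 26.4444) = 29.4231 / 61.2429 = 0.48043

0.480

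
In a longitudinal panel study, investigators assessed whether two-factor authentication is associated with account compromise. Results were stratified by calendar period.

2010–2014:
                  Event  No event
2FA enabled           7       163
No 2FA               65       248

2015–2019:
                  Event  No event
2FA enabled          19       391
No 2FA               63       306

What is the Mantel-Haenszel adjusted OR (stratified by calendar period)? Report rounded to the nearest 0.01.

OR_MH = Σ(aᵢdᵢ/nᵢ) / Σ(bᵢcᵢ/nᵢ), where nᵢ is the stratum total.
Stratum 1 (2010–2014): n = 483; a·d/n = 7·248/483 = 3.5942; b·c/n = 163·65/483 = 21.9358
Stratum 2 (2015–2019): n = 779; a·d/n = 19·306/779 = 7.4634; b·c/n = 391·63/779 = 31.6213
OR_MH = (3.5942 + 7.4634) / (21.9358 + 31.6213) = 11.0576 / 53.5571 = 0.20646

0.21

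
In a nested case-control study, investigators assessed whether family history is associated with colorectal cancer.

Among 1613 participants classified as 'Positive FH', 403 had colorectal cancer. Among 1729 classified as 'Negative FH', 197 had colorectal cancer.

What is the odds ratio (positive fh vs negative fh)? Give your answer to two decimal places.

From the description: a = 403, b = 1210, c = 197, d = 1532.
OR = (a·d)/(b·c) = (403 × 1532) / (1210 × 197) = 617396 / 238370 = 2.59007
The odds of colorectal cancer are about 2.59 times as high in the positive fh group.

2.59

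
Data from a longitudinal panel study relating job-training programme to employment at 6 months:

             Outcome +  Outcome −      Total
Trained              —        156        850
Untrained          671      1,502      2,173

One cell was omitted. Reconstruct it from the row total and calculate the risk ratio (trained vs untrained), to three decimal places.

The missing cell is in the exposed row: 850 − 156 = 694.
So a = 694, b = 156, c = 671, d = 1502.
RR = [a/(a+b)] / [c/(c+d)] = (694/850) / (671/2173) = 0.81647/0.30879 = 2.64410

2.644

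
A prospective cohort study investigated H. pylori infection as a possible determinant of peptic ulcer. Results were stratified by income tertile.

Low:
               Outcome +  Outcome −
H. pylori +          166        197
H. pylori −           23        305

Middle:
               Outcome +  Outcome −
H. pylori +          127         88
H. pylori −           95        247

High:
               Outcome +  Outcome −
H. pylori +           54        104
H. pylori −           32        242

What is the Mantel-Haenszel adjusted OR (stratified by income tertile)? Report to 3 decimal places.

5.461

OR_MH = Σ(aᵢdᵢ/nᵢ) / Σ(bᵢcᵢ/nᵢ), where nᵢ is the stratum total.
Stratum 1 (Low): n = 691; a·d/n = 166·305/691 = 73.2706; b·c/n = 197·23/691 = 6.5572
Stratum 2 (Middle): n = 557; a·d/n = 127·247/557 = 56.3178; b·c/n = 88·95/557 = 15.0090
Stratum 3 (High): n = 432; a·d/n = 54·242/432 = 30.2500; b·c/n = 104·32/432 = 7.7037
OR_MH = (73.2706 + 56.3178 + 30.2500) / (6.5572 + 15.0090 + 7.7037) = 159.8384 / 29.2698 = 5.46086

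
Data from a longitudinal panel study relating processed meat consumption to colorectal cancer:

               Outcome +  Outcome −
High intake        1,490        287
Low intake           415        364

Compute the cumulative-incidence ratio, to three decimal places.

1.574

Cells: a = 1490, b = 287, c = 415, d = 364.
Risk in exposed = 1490/1777 = 0.83849; risk in unexposed = 415/779 = 0.53273.
RR = 0.83849 / 0.53273 = 1.57394
The risk among the exposed is 1.57 times that among the unexposed.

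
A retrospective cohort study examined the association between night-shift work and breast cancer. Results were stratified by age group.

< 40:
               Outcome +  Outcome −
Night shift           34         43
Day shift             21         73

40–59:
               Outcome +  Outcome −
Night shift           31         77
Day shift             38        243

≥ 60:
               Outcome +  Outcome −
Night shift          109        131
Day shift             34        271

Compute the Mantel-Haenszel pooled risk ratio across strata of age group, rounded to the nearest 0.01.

RR_MH = Σ(aᵢ·n₀ᵢ/nᵢ) / Σ(cᵢ·n₁ᵢ/nᵢ), with n₁ᵢ = aᵢ+bᵢ (exposed), n₀ᵢ = cᵢ+dᵢ (unexposed), nᵢ = n₁ᵢ+n₀ᵢ.
Stratum 1 (< 40): n₁ = 77, n₀ = 94, n = 171; a·n₀/n = 34·94/171 = 18.6901; c·n₁/n = 21·77/171 = 9.4561
Stratum 2 (40–59): n₁ = 108, n₀ = 281, n = 389; a·n₀/n = 31·281/389 = 22.3933; c·n₁/n = 38·108/389 = 10.5501
Stratum 3 (≥ 60): n₁ = 240, n₀ = 305, n = 545; a·n₀/n = 109·305/545 = 61.0000; c·n₁/n = 34·240/545 = 14.9725
RR_MH = (18.6901 + 22.3933 + 61.0000) / (9.4561 + 10.5501 + 14.9725) = 102.0834 / 34.9787 = 2.91844

2.92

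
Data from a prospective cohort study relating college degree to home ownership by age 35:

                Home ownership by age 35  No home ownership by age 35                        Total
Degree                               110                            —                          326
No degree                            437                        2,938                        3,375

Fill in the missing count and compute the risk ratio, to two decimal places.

The missing cell is in the exposed row: 326 − 110 = 216.
So a = 110, b = 216, c = 437, d = 2938.
RR = [a/(a+b)] / [c/(c+d)] = (110/326) / (437/3375) = 0.33742/0.12948 = 2.60596

2.61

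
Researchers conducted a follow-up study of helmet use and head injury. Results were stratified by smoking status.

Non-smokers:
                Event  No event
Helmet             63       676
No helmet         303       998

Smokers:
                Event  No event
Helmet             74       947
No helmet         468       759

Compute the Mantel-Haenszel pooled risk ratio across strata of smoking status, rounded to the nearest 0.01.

RR_MH = Σ(aᵢ·n₀ᵢ/nᵢ) / Σ(cᵢ·n₁ᵢ/nᵢ), with n₁ᵢ = aᵢ+bᵢ (exposed), n₀ᵢ = cᵢ+dᵢ (unexposed), nᵢ = n₁ᵢ+n₀ᵢ.
Stratum 1 (Non-smokers): n₁ = 739, n₀ = 1301, n = 2040; a·n₀/n = 63·1301/2040 = 40.1779; c·n₁/n = 303·739/2040 = 109.7632
Stratum 2 (Smokers): n₁ = 1021, n₀ = 1227, n = 2248; a·n₀/n = 74·1227/2248 = 40.3906; c·n₁/n = 468·1021/2248 = 212.5569
RR_MH = (40.1779 + 40.3906) / (109.7632 + 212.5569) = 80.5685 / 322.3202 = 0.24996

0.25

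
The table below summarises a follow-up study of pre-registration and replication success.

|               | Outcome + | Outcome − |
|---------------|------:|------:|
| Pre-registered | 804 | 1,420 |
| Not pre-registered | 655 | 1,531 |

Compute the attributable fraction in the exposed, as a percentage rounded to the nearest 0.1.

Cells: a = 804, b = 1420, c = 655, d = 1531.
Risk in exposed = 804/2224 = 0.36151; risk in unexposed = 655/2186 = 0.29963.
RR = 0.36151/0.29963 = 1.20651
AR% = (RR − 1)/RR × 100 = (1.20651 − 1)/1.20651 × 100 = 17.1162%

17.1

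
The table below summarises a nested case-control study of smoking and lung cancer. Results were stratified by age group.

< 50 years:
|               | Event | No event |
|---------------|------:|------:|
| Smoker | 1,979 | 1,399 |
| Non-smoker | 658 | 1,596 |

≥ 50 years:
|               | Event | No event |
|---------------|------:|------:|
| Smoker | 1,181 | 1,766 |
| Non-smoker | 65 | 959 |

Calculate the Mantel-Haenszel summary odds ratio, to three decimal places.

OR_MH = Σ(aᵢdᵢ/nᵢ) / Σ(bᵢcᵢ/nᵢ), where nᵢ is the stratum total.
Stratum 1 (< 50 years): n = 5632; a·d/n = 1979·1596/5632 = 560.8104; b·c/n = 1399·658/5632 = 163.4485
Stratum 2 (≥ 50 years): n = 3971; a·d/n = 1181·959/3971 = 285.2125; b·c/n = 1766·65/3971 = 28.9071
OR_MH = (560.8104 + 285.2125) / (163.4485 + 28.9071) = 846.0229 / 192.3556 = 4.39822

4.398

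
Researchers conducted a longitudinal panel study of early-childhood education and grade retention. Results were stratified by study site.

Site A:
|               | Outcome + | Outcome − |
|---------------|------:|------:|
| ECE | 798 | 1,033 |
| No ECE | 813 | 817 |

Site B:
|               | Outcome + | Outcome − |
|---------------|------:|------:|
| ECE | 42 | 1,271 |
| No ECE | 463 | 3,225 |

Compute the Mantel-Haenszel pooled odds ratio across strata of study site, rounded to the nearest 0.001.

OR_MH = Σ(aᵢdᵢ/nᵢ) / Σ(bᵢcᵢ/nᵢ), where nᵢ is the stratum total.
Stratum 1 (Site A): n = 3461; a·d/n = 798·817/3461 = 188.3750; b·c/n = 1033·813/3461 = 242.6550
Stratum 2 (Site B): n = 5001; a·d/n = 42·3225/5001 = 27.0846; b·c/n = 1271·463/5001 = 117.6711
OR_MH = (188.3750 + 27.0846) / (242.6550 + 117.6711) = 215.4596 / 360.3261 = 0.59796

0.598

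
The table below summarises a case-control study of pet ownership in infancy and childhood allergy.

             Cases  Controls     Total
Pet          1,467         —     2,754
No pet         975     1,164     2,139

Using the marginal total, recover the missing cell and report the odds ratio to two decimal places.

The missing cell is in the exposed row: 2754 − 1467 = 1287.
So a = 1467, b = 1287, c = 975, d = 1164.
OR = (a·d)/(b·c) = (1467 × 1164) / (1287 × 975) = 1707588 / 1254825 = 1.36082

1.36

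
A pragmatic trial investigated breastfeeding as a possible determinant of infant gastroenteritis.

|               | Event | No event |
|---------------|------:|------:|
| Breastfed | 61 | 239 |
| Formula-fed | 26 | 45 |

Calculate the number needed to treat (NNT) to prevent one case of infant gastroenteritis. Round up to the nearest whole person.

7

Risk in treated group = 61/300 = 0.20333; risk in control = 26/71 = 0.36620.
Absolute risk reduction = 0.36620 − 0.20333 = 0.16286
NNT = 1 / ARR = 1 / 0.16286 = 6.140 → round up → 7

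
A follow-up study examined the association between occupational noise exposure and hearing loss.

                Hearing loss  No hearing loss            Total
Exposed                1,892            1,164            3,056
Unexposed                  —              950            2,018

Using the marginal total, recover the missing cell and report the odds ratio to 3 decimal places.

The missing cell is in the unexposed row: 2018 − 950 = 1068.
So a = 1892, b = 1164, c = 1068, d = 950.
OR = (a·d)/(b·c) = (1892 × 950) / (1164 × 1068) = 1797400 / 1243152 = 1.44584

1.446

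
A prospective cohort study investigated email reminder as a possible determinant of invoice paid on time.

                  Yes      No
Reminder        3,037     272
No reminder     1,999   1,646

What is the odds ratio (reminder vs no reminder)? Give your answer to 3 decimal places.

Cells: a = 3037, b = 272, c = 1999, d = 1646.
OR = (a·d)/(b·c) = (3037 × 1646) / (272 × 1999) = 4998902 / 543728 = 9.19375
The odds of invoice paid on time are about 9.19 times as high in the reminder group.

9.194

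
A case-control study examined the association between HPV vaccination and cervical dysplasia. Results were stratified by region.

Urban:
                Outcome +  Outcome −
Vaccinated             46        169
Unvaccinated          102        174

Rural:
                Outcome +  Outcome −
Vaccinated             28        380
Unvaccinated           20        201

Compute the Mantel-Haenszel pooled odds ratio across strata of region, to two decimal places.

OR_MH = Σ(aᵢdᵢ/nᵢ) / Σ(bᵢcᵢ/nᵢ), where nᵢ is the stratum total.
Stratum 1 (Urban): n = 491; a·d/n = 46·174/491 = 16.3014; b·c/n = 169·102/491 = 35.1079
Stratum 2 (Rural): n = 629; a·d/n = 28·201/629 = 8.9475; b·c/n = 380·20/629 = 12.0827
OR_MH = (16.3014 + 8.9475) / (35.1079 + 12.0827) = 25.2490 / 47.1906 = 0.53504

0.54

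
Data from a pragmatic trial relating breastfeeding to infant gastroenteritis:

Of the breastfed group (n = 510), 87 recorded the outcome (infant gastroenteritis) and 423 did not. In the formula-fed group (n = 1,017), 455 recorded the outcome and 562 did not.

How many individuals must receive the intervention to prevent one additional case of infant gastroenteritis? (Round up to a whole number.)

Risk in treated group = 87/510 = 0.17059; risk in control = 455/1017 = 0.44739.
Absolute risk reduction = 0.44739 − 0.17059 = 0.27681
NNT = 1 / ARR = 1 / 0.27681 = 3.613 → round up → 4

4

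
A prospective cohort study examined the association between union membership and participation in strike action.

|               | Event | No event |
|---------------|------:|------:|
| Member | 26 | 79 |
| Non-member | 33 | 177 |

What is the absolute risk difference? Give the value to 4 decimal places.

Cells: a = 26, b = 79, c = 33, d = 177.
Risk in exposed = 26/105 = 0.247619; risk in unexposed = 33/210 = 0.157143.
Risk difference = 0.247619 − 0.157143 = 0.090476

0.0905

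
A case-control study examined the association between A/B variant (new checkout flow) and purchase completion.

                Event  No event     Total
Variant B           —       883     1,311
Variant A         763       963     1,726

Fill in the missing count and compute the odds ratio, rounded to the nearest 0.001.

0.612

The missing cell is in the exposed row: 1311 − 883 = 428.
So a = 428, b = 883, c = 763, d = 963.
OR = (a·d)/(b·c) = (428 × 963) / (883 × 763) = 412164 / 673729 = 0.61177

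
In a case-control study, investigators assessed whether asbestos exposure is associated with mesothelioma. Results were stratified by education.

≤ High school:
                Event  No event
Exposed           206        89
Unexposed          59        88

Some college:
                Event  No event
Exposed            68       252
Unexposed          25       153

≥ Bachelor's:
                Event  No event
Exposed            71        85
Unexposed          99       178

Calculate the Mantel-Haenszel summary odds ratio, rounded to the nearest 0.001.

2.072

OR_MH = Σ(aᵢdᵢ/nᵢ) / Σ(bᵢcᵢ/nᵢ), where nᵢ is the stratum total.
Stratum 1 (≤ High school): n = 442; a·d/n = 206·88/442 = 41.0136; b·c/n = 89·59/442 = 11.8801
Stratum 2 (Some college): n = 498; a·d/n = 68·153/498 = 20.8916; b·c/n = 252·25/498 = 12.6506
Stratum 3 (≥ Bachelor's): n = 433; a·d/n = 71·178/433 = 29.1871; b·c/n = 85·99/433 = 19.4342
OR_MH = (41.0136 + 20.8916 + 29.1871) / (11.8801 + 12.6506 + 19.4342) = 91.0922 / 43.9649 = 2.07193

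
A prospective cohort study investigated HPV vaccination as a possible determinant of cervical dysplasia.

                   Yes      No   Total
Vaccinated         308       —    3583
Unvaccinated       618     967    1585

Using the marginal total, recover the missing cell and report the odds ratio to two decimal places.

0.15

The missing cell is in the exposed row: 3583 − 308 = 3275.
So a = 308, b = 3275, c = 618, d = 967.
OR = (a·d)/(b·c) = (308 × 967) / (3275 × 618) = 297836 / 2023950 = 0.14716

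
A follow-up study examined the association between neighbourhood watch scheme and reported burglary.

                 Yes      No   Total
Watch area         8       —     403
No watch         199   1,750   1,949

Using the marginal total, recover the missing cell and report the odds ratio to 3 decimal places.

The missing cell is in the exposed row: 403 − 8 = 395.
So a = 8, b = 395, c = 199, d = 1750.
OR = (a·d)/(b·c) = (8 × 1750) / (395 × 199) = 14000 / 78605 = 0.17811

0.178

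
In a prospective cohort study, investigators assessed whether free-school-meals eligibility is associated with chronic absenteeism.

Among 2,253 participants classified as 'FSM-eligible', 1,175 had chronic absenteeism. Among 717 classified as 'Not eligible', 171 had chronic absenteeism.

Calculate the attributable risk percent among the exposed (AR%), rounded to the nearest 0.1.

From the description: a = 1175, b = 1078, c = 171, d = 546.
Risk in exposed = 1175/2253 = 0.52153; risk in unexposed = 171/717 = 0.23849.
RR = 0.52153/0.23849 = 2.18675
AR% = (RR − 1)/RR × 100 = (2.18675 − 1)/2.18675 × 100 = 54.2701%

54.3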